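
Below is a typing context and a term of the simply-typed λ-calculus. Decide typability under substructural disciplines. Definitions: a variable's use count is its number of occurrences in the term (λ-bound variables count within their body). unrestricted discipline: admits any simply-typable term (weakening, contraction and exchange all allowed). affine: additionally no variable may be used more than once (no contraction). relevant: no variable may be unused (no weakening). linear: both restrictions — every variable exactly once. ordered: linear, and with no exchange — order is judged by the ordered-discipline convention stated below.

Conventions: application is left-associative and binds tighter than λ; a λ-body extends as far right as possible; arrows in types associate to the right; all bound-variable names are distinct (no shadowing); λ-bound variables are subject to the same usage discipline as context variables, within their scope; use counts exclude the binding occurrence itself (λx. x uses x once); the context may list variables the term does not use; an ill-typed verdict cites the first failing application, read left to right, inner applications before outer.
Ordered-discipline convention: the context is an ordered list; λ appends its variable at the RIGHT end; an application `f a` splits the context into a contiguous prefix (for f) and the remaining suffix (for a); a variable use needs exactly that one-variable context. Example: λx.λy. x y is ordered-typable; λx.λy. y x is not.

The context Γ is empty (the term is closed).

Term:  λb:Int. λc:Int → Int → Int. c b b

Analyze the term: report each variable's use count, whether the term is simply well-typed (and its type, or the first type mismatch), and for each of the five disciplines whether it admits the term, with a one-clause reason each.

usage: b (bound) ×2, c (bound) ×1
order of uses: c, b, b
typing: well-typed — term : Int → (Int → Int → Int) → Int
ordered: ✗, repeated use of b ×2
linear: ✗, repeated use of b ×2
affine: ✗, repeated use of b ×2
relevant: ✓, every one of b, c appears
unrestricted: ✓, well-typed at Int → (Int → Int → Int) → Int; no restrictions here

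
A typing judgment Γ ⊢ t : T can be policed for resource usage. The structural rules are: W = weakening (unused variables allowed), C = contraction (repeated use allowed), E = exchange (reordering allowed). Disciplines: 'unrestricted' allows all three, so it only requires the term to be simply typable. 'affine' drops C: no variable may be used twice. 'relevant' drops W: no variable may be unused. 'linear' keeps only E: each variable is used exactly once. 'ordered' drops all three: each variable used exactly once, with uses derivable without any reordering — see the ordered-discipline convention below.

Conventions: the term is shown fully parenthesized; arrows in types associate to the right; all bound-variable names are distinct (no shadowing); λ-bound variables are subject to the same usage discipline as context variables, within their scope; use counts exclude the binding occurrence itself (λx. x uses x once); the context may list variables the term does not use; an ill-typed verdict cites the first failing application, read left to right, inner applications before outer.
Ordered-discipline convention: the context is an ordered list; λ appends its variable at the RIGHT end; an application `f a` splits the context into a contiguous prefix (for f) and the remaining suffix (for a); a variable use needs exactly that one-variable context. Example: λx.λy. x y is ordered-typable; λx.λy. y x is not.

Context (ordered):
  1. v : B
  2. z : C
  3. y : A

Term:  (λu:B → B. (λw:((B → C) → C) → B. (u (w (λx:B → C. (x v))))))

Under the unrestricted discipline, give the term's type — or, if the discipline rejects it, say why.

term : (B → B) → (((B → C) → C) → B) → B
counts: v=1, z=0, y=0, u [bound]=1, w [bound]=1, x [bound]=1
uses in reading order: u, w, x, v
typing: well-typed — term : (B → B) → (((B → C) → C) → B) → B
all disciplines: ordered ✗, linear ✗, affine ✓, relevant ✗, unrestricted ✓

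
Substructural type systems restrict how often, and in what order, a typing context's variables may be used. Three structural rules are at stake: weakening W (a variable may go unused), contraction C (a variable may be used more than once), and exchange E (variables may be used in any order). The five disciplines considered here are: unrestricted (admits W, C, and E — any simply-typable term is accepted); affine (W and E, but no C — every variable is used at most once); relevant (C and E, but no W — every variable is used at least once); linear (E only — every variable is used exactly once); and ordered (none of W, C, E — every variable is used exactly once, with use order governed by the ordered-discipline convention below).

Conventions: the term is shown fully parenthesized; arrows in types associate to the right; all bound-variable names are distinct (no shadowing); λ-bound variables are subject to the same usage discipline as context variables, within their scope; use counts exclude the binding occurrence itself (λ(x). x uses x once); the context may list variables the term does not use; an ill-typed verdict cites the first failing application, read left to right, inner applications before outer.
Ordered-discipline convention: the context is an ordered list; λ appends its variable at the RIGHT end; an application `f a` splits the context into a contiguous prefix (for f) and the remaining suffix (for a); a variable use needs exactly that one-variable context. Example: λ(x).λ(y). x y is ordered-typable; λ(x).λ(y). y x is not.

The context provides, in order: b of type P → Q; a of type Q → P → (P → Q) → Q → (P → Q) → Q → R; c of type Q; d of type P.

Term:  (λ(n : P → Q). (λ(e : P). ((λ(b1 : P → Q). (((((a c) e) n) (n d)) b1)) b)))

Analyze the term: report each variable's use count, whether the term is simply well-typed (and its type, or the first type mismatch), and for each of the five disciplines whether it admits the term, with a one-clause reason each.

use counts: b: 1, a: 1, c: 1, d: 1, n (λ-bound): 2, e (λ-bound): 1, b1 (λ-bound): 1
use order (left to right): a, c, e, n, n, d, b1, b
typing: the term checks, with type (P → Q) → P → Q → R
ordered ✗ (repeated use of n ×2)
linear ✗ (repeated use of n ×2)
affine ✗ (repeated use of n ×2)
relevant ✓ (at least one use each (b, a, c, d, n, e, b1))
unrestricted ✓ (typability at (P → Q) → P → Q → R is all that's needed)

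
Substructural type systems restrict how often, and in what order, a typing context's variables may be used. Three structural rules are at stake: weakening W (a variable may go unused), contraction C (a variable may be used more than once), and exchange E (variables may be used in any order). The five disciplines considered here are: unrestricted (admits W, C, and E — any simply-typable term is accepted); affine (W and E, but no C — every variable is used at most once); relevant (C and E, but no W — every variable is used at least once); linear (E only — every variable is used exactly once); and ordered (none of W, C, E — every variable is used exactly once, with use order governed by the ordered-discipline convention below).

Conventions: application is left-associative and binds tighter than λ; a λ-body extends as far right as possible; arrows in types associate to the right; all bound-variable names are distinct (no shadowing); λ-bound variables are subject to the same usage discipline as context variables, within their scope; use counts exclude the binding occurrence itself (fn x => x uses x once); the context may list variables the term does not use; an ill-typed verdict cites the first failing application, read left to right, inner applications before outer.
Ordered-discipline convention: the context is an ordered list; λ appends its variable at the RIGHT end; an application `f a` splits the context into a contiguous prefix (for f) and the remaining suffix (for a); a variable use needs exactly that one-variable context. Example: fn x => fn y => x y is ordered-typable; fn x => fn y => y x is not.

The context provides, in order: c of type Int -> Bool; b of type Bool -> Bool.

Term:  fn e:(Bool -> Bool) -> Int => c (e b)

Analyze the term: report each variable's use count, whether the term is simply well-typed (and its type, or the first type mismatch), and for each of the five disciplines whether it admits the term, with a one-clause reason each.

usage: c: 1; b: 1; e [bound]: 1
uses in reading order: c, e, b
typing: ✓ — ((Bool -> Bool) -> Int) -> Bool
ordered: ✗, no ordered split (uses run c, e, b)
linear: ✓, single use per variable (c, b, e)
affine: ✓, c, b, e: no repeats, contraction unneeded
relevant: ✓, every one of c, b, e appears
unrestricted: ✓, typability at ((Bool -> Bool) -> Int) -> Bool is all that's needed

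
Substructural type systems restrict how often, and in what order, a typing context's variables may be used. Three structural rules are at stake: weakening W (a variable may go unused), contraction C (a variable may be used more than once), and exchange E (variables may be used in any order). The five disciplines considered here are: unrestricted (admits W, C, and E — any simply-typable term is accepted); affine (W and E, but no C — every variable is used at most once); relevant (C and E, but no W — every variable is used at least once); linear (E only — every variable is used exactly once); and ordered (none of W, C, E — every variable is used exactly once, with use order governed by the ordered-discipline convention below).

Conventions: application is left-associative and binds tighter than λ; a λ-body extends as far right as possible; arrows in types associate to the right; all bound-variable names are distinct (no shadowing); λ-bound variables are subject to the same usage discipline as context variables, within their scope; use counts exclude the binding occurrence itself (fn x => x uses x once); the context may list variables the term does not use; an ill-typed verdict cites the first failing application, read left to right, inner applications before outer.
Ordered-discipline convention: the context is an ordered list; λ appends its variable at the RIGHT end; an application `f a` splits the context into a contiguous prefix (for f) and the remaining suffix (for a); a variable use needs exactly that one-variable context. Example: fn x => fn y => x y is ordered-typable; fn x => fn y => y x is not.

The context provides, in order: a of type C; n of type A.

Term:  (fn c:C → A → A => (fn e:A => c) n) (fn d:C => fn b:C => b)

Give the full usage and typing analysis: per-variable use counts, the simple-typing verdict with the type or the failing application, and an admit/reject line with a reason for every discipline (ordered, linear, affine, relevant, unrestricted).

variable uses: a=0; n=1; c (bound)=1; e (bound)=0; d (bound)=0; b (bound)=1
order of uses: c, n, b
typing: ill-typed: an application expects C → A → A but receives C → C → C
ordered: ✗ — the type mismatch rejects it
linear: ✗ — not simply typable
affine: ✗ — fails simple typing
relevant: ✗ — a type mismatch blocks all five
unrestricted: ✗ — the type mismatch rejects it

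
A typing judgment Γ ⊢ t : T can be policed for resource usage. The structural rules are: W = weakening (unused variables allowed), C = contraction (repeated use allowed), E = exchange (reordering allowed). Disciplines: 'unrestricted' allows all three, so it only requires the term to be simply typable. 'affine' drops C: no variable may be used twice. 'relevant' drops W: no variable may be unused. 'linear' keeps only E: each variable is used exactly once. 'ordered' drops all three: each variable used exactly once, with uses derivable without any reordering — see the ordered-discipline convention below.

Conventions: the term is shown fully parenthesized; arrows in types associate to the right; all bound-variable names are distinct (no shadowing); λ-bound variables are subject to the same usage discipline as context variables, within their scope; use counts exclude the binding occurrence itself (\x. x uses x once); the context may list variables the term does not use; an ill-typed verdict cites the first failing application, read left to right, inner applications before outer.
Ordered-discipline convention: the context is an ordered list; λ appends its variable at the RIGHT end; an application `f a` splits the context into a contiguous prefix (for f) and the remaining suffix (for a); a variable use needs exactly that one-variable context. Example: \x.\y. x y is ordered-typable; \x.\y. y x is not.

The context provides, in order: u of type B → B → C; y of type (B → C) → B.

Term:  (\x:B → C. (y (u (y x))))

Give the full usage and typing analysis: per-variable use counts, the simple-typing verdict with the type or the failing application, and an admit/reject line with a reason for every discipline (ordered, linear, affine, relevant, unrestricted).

usage: u: 1×, y: 2×, x [bound]: 1×
left-to-right use order: y, u, y, x
typing: the term checks, with type (B → C) → B
ordered: ✗ — repeated use of y ×2
linear: ✗ — repeated use of y ×2
affine: ✗ — repeated use of y ×2
relevant: ✓ — every one of u, y, x appears
unrestricted: ✓ — typability at (B → C) → B is all that's needed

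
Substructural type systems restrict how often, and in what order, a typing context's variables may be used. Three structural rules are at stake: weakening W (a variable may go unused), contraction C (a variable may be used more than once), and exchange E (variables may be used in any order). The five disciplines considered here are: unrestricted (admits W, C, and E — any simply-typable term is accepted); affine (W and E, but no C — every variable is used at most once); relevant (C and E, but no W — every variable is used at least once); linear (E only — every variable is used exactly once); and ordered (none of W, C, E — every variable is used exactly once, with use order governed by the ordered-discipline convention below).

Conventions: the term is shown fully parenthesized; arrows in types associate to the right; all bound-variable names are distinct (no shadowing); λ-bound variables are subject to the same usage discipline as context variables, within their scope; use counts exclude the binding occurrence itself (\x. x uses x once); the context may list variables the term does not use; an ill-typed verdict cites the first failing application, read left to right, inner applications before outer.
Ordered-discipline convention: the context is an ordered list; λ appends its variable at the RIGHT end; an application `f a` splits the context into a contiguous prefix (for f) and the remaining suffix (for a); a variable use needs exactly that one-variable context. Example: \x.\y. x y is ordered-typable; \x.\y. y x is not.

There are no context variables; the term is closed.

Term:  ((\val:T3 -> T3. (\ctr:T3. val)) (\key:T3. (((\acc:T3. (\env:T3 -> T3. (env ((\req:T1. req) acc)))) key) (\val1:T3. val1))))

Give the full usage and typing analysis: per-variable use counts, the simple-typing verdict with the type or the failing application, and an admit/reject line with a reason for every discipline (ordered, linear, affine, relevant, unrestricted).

use counts: val (bound)=1; ctr (bound)=0; key (bound)=1; acc (bound)=1; env (bound)=1; req (bound)=1; val1 (bound)=1
uses in reading order: val, env, req, acc, key, val1
typing: ill-typed: an application expects T1 but receives T3
ordered: ✗ — a type mismatch blocks all five
linear: ✗ — the type mismatch rejects it
affine: ✗ — not simply typable
relevant: ✗ — fails simple typing
unrestricted: ✗ — a type mismatch blocks all five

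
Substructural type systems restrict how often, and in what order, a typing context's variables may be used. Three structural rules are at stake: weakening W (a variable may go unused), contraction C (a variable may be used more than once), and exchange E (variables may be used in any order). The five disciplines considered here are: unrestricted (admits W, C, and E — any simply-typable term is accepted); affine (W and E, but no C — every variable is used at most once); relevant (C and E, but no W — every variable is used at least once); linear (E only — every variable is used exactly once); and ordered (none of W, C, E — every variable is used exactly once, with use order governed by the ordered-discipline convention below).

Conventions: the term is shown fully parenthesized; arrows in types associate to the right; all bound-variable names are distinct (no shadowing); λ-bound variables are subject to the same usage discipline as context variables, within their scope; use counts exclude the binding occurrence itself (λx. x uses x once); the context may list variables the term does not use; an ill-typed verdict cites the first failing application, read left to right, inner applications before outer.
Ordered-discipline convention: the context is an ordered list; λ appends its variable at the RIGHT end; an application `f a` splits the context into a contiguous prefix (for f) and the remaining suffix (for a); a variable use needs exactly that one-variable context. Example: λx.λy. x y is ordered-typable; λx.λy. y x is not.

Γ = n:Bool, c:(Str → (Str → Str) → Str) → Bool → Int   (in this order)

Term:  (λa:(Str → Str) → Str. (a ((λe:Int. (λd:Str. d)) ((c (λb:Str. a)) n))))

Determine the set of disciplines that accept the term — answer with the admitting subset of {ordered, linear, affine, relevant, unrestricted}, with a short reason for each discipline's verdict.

admitted by: unrestricted
counts: n: 1×; c: 1×; a (λ-bound): 2×; e (λ-bound): 0×; d (λ-bound): 1×; b (λ-bound): 0×
use order (left to right): a, d, c, a, n
typing: well-typed at ((Str → Str) → Str) → Str
ordered: ✗, needs contraction — a ×2; needs weakening: e, b unused
linear: ✗, needs contraction — a ×2; needs weakening: e, b unused
affine: ✗, needs contraction — a ×2
relevant: ✗, needs weakening: e, b unused
unrestricted: ✓, type-checks (((Str → Str) → Str) → Str) and nothing is barred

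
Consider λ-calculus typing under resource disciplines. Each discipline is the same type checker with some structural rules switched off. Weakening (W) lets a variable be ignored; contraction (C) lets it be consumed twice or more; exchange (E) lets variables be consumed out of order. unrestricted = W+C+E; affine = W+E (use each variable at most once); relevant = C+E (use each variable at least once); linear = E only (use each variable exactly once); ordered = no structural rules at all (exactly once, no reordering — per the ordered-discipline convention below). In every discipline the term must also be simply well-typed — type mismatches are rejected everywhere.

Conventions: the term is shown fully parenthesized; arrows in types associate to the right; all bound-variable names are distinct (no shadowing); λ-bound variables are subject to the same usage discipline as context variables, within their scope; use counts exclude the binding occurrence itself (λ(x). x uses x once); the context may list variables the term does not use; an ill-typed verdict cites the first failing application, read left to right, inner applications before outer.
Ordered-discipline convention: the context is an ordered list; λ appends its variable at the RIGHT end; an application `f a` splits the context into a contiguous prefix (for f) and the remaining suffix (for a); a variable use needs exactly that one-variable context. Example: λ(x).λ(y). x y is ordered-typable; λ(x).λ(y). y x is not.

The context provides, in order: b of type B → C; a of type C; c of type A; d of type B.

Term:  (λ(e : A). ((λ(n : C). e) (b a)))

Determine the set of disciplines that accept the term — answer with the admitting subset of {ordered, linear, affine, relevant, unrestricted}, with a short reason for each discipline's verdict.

admitting disciplines: none
use counts: b: 1×, a: 1×, c: 0×, d: 0×, e [bound]: 1×, n [bound]: 0×
left-to-right use order: e, b, a
typing: ill-typed: an argument C mismatches the expected B
ordered: ✗ — the type mismatch rejects it
linear: ✗ — not simply typable
affine: ✗ — fails simple typing
relevant: ✗ — a type mismatch blocks all five
unrestricted: ✗ — the type mismatch rejects it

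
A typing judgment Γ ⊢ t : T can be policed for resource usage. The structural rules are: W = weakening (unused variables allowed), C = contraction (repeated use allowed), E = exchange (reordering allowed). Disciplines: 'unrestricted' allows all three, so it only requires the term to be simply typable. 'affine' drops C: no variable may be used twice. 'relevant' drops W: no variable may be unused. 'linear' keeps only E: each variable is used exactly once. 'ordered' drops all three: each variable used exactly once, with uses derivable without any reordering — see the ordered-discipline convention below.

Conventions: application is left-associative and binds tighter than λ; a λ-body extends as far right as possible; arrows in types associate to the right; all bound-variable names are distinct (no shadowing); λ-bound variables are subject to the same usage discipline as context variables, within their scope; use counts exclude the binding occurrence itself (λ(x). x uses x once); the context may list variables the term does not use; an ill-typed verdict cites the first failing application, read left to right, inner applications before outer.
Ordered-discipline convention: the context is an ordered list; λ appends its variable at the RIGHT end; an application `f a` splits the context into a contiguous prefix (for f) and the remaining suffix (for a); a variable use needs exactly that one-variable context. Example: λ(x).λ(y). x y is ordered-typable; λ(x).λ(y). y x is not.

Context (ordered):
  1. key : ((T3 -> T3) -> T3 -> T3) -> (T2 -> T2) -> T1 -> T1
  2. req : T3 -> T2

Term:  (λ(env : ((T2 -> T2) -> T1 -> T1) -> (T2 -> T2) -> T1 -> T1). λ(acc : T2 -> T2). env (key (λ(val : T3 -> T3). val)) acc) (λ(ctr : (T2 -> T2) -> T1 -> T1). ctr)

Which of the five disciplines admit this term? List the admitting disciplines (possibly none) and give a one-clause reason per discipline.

admitted by: affine, unrestricted
usage: key ×1; req ×0; env (λ-bound) ×1; acc (λ-bound) ×1; val (λ-bound) ×1; ctr (λ-bound) ×1
order of uses: env, key, val, acc, ctr
typing: ✓ — (T2 -> T2) -> T1 -> T1
ordered ✗ (req left unused)
linear ✗ (req left unused)
affine ✓ (key, req, env, acc, val, ctr: no repeats, contraction unneeded)
relevant ✗ (req left unused)
unrestricted ✓ (well-typed at (T2 -> T2) -> T1 -> T1; no restrictions here)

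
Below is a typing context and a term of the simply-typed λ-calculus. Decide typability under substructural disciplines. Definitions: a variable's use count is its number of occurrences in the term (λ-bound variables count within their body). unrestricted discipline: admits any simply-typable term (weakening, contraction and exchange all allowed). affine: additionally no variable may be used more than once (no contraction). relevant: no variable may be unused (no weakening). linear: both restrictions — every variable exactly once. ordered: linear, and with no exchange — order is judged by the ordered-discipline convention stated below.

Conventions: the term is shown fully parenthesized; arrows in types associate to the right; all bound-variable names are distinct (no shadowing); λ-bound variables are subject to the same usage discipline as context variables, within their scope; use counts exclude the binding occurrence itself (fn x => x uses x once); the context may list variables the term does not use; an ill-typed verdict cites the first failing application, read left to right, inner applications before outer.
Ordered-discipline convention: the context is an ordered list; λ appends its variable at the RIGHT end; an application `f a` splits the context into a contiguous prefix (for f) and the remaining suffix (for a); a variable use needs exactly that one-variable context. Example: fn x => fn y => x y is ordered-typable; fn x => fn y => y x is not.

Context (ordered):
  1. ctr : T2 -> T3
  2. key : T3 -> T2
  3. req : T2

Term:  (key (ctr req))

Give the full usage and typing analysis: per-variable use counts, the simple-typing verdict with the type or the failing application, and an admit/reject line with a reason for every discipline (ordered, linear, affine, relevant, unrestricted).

counts: ctr=1; key=1; req=1
use order (left to right): key, ctr, req
typing: well-typed at T2
ordered ✗ (no contiguous prefix/suffix split fits key, ctr, req)
linear ✓ (each of ctr, key, req used exactly once)
affine ✓ (no duplicate uses among ctr, key, req)
relevant ✓ (every one of ctr, key, req appears)
unrestricted ✓ (typability at T2 is all that's needed)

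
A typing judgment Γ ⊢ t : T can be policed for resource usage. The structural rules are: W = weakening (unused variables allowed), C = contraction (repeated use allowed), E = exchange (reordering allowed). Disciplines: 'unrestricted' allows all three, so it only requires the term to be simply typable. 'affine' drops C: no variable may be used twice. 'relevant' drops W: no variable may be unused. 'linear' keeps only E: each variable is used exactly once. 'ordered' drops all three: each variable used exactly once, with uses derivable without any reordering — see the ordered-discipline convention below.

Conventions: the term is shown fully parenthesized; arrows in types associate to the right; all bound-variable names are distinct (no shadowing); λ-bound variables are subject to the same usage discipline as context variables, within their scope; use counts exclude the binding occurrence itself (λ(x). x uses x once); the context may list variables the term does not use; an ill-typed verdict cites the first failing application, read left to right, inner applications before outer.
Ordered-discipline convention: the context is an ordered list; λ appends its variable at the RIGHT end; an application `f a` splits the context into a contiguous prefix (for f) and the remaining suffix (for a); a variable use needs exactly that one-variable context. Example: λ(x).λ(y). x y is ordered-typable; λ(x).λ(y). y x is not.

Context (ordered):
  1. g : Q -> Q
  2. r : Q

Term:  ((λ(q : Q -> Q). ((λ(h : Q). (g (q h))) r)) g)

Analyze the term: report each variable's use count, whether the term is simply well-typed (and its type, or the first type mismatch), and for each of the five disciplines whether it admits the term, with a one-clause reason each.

counts: g: 2; r: 1; q [bound]: 1; h [bound]: 1
use order (left to right): g, q, h, r, g
typing: the term checks, with type Q
ordered: ✗, g ×2 used more than once (contraction)
linear: ✗, g ×2 used more than once (contraction)
affine: ✗, g ×2 used more than once (contraction)
relevant: ✓, g, r, q, h: all used, weakening unneeded
unrestricted: ✓, type-checks (Q) and nothing is barred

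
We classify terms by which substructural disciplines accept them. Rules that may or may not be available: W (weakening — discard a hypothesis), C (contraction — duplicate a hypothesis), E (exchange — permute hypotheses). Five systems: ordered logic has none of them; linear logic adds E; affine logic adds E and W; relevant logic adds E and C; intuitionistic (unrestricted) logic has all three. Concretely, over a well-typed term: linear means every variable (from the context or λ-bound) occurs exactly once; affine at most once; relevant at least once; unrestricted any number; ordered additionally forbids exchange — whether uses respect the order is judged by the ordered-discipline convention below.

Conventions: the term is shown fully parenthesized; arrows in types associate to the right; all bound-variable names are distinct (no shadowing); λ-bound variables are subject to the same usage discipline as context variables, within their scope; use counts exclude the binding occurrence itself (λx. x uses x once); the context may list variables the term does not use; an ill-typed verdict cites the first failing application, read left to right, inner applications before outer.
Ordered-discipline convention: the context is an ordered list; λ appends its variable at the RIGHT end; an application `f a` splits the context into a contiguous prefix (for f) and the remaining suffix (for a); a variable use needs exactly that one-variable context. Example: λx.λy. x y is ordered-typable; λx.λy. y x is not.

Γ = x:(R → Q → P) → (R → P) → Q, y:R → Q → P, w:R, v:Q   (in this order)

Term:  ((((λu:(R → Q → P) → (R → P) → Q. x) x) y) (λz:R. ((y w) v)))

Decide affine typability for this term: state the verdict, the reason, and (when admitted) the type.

no — needs contraction — x ×2, y ×2
counts: x ×2; y ×2; w ×1; v ×1; u [bound] ×0; z [bound] ×0
uses in reading order: x, x, y, y, w, v
typing: ✓ — Q
summary: ordered ✗ · linear ✗ · affine ✗ · relevant ✗ · unrestricted ✓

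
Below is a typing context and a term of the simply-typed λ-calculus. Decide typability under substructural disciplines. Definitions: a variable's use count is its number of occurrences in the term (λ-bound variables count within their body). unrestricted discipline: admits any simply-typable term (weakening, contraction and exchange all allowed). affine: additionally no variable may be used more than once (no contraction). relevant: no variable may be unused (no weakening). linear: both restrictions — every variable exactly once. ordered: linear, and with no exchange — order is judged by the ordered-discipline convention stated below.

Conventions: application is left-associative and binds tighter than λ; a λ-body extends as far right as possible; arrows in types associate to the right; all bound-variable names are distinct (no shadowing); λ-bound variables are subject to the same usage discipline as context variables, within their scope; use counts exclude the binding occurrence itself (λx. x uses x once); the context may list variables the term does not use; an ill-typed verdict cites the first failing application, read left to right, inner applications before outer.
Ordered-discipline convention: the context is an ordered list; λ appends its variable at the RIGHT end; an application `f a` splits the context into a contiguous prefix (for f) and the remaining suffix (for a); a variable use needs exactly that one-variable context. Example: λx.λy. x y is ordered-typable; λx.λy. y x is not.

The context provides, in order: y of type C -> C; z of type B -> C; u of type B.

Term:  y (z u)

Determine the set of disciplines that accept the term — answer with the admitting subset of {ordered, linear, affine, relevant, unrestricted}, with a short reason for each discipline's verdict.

admitted in: ordered, linear, affine, relevant, unrestricted
use counts: y: 1, z: 1, u: 1
use order (left to right): y, z, u
typing: the term checks, with type C
ordered: ✓, y, z, u once each; derivable with no W/C/E
linear: ✓, y, z, u: one use apiece
affine: ✓, at most one use each (y, z, u)
relevant: ✓, none of y, z, u goes unused
unrestricted: ✓, type-checks (C) and nothing is barred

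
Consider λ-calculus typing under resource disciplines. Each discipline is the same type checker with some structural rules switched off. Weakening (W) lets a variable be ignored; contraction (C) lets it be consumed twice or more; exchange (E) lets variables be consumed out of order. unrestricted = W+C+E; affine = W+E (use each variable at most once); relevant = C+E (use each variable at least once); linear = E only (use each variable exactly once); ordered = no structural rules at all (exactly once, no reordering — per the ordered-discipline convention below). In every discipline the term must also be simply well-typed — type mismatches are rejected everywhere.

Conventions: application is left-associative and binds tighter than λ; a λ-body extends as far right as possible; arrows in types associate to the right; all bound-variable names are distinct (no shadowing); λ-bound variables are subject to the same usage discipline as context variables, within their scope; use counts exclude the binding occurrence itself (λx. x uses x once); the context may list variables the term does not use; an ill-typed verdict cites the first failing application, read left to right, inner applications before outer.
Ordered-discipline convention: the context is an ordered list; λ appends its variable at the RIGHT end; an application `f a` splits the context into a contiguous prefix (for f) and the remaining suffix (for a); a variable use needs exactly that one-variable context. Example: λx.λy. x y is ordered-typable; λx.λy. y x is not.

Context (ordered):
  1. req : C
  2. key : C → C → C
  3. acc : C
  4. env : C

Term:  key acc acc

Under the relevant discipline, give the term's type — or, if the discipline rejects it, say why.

not well-typed under relevant — req, env never used (weakening)
usage: req ×0, key ×1, acc ×2, env ×0
order of uses: key, acc, acc
typing: the term checks, with type C
per-discipline verdicts: ordered ✗; linear ✗; affine ✗; relevant ✗; unrestricted ✓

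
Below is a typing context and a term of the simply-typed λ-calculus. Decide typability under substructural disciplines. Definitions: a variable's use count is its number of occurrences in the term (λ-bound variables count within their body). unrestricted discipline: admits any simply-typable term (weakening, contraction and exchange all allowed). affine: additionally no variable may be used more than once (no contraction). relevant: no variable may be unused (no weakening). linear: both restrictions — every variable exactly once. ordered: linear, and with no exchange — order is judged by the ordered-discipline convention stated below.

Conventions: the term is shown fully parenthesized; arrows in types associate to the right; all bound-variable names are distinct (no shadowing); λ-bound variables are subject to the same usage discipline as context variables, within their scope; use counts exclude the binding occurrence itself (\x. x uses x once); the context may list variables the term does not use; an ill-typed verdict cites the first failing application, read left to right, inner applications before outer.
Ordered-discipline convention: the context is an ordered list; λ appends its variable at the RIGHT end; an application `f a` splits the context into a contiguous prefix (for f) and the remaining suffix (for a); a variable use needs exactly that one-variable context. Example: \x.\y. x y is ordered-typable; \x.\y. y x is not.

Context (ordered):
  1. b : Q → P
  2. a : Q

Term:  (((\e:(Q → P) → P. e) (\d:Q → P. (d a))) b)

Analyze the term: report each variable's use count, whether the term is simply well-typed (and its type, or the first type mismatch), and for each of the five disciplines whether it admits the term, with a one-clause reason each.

counts: b ×1; a ×1; e (bound) ×1; d (bound) ×1
use order (left to right): e, d, a, b
typing: ✓ — P
ordered ✗ (needs exchange: uses follow e, d, a, b)
linear ✓ (single use per variable (b, a, e, d))
affine ✓ (at most one use each (b, a, e, d))
relevant ✓ (at least one use each (b, a, e, d))
unrestricted ✓ (typability at P is all that's needed)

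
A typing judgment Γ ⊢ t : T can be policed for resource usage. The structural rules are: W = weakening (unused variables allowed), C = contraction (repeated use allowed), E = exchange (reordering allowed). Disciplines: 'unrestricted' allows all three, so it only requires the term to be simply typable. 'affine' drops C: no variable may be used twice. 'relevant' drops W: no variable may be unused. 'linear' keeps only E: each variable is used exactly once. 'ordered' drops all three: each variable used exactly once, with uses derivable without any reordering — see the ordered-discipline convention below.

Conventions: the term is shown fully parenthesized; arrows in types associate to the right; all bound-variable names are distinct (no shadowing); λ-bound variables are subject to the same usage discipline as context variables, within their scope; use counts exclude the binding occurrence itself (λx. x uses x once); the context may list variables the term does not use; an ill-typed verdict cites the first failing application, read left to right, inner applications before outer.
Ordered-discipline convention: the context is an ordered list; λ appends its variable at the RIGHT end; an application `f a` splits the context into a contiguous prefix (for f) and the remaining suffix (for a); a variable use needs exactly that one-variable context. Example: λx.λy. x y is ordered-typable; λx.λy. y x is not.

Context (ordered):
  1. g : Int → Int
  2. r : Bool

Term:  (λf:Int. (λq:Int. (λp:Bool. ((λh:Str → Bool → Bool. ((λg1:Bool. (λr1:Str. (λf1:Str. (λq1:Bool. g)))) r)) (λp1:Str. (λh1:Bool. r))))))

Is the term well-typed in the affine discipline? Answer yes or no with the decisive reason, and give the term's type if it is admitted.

no — r ×2 used more than once (contraction)
use counts: g: 1×; r: 2×; f [bound]: 0×; q [bound]: 0×; p [bound]: 0×; h [bound]: 0×; g1 [bound]: 0×; r1 [bound]: 0×; f1 [bound]: 0×; q1 [bound]: 0×; p1 [bound]: 0×; h1 [bound]: 0×
left-to-right use order: g, r, r
typing: the term checks, with type Int → Int → Bool → Str → Str → Bool → Int → Int
all disciplines: ordered ✗, linear ✗, affine ✗, relevant ✗, unrestricted ✓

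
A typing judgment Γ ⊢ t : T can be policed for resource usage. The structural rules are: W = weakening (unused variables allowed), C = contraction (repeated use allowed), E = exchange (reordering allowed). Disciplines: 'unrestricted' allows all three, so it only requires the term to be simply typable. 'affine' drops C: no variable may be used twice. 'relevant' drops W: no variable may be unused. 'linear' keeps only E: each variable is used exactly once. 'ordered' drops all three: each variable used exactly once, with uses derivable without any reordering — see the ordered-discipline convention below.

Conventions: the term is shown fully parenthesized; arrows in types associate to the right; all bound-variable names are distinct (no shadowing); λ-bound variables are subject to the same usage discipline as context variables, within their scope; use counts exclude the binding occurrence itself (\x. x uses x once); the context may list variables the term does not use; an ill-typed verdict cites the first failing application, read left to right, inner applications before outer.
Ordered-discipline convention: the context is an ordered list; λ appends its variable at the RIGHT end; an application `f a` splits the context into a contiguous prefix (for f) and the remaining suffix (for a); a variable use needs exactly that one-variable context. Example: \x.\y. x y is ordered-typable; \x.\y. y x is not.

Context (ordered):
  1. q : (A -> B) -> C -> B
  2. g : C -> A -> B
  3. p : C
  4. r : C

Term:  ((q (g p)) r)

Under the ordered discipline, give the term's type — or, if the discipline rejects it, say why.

term : B
variable uses: q: 1; g: 1; p: 1; r: 1
uses in reading order: q, g, p, r
typing: the term checks, with type B
per-discipline verdicts: ordered ✓ · linear ✓ · affine ✓ · relevant ✓ · unrestricted ✓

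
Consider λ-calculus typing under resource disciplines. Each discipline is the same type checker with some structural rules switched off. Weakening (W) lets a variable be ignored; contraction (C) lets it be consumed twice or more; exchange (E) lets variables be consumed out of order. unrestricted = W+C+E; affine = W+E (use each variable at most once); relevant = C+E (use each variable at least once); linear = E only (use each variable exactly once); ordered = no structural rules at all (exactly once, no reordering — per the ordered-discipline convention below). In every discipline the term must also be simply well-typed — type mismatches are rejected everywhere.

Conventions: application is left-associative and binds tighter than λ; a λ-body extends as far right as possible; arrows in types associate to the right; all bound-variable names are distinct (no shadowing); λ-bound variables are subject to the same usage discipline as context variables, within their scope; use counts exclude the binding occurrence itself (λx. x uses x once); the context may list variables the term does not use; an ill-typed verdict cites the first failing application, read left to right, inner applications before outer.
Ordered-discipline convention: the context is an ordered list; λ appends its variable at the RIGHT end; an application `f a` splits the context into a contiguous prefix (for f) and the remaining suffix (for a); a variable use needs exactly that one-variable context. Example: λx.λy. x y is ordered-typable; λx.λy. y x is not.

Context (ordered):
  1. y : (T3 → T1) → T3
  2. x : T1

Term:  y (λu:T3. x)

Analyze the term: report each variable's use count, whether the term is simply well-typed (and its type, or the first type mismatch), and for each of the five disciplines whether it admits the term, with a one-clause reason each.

use counts: y=1, x=1, u (λ-bound)=0
uses in reading order: y, x
typing: well-typed — term : T3
ordered: ✗, u never used (weakening)
linear: ✗, u never used (weakening)
affine: ✓, at most one use each (y, x, u)
relevant: ✗, u never used (weakening)
unrestricted: ✓, typability at T3 is all that's needed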